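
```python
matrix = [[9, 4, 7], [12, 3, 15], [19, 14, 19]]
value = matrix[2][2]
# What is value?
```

matrix[2] = [19, 14, 19]. Taking column 2 of that row yields 19.

19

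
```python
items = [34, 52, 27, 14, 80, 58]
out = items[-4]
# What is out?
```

items has length 6. Negative index -4 maps to positive index 6 + (-4) = 2. items[2] = 27.

27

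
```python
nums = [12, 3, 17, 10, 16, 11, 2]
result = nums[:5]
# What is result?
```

nums has length 7. The slice nums[:5] selects indices [0, 1, 2, 3, 4] (0->12, 1->3, 2->17, 3->10, 4->16), giving [12, 3, 17, 10, 16].

[12, 3, 17, 10, 16]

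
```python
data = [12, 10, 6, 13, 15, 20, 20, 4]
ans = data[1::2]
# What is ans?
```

data has length 8. The slice data[1::2] selects indices [1, 3, 5, 7] (1->10, 3->13, 5->20, 7->4), giving [10, 13, 20, 4].

[10, 13, 20, 4]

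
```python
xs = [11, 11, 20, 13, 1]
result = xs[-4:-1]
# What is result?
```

xs has length 5. The slice xs[-4:-1] selects indices [1, 2, 3] (1->11, 2->20, 3->13), giving [11, 20, 13].

[11, 20, 13]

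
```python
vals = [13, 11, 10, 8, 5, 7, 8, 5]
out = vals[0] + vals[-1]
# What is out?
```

vals has length 8. vals[0] = 13.
vals has length 8. Negative index -1 maps to positive index 8 + (-1) = 7. vals[7] = 5.
Sum: 13 + 5 = 18.

18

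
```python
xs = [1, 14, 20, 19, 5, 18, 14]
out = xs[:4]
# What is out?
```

xs has length 7. The slice xs[:4] selects indices [0, 1, 2, 3] (0->1, 1->14, 2->20, 3->19), giving [1, 14, 20, 19].

[1, 14, 20, 19]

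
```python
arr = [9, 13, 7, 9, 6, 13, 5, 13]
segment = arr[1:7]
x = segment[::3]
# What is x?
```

arr has length 8. The slice arr[1:7] selects indices [1, 2, 3, 4, 5, 6] (1->13, 2->7, 3->9, 4->6, 5->13, 6->5), giving [13, 7, 9, 6, 13, 5]. So segment = [13, 7, 9, 6, 13, 5]. segment has length 6. The slice segment[::3] selects indices [0, 3] (0->13, 3->6), giving [13, 6].

[13, 6]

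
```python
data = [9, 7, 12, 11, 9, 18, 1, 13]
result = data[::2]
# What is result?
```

data has length 8. The slice data[::2] selects indices [0, 2, 4, 6] (0->9, 2->12, 4->9, 6->1), giving [9, 12, 9, 1].

[9, 12, 9, 1]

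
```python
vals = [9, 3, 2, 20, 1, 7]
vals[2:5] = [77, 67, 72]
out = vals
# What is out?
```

vals starts as [9, 3, 2, 20, 1, 7] (length 6). The slice vals[2:5] covers indices [2, 3, 4] with values [2, 20, 1]. Replacing that slice with [77, 67, 72] (same length) produces [9, 3, 77, 67, 72, 7].

[9, 3, 77, 67, 72, 7]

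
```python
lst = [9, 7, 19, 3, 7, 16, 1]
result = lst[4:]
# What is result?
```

lst has length 7. The slice lst[4:] selects indices [4, 5, 6] (4->7, 5->16, 6->1), giving [7, 16, 1].

[7, 16, 1]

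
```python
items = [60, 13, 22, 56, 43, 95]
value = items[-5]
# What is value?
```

items has length 6. Negative index -5 maps to positive index 6 + (-5) = 1. items[1] = 13.

13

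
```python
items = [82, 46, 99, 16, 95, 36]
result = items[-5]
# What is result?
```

items has length 6. Negative index -5 maps to positive index 6 + (-5) = 1. items[1] = 46.

46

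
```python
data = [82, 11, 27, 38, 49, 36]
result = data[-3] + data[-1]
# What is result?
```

data has length 6. Negative index -3 maps to positive index 6 + (-3) = 3. data[3] = 38.
data has length 6. Negative index -1 maps to positive index 6 + (-1) = 5. data[5] = 36.
Sum: 38 + 36 = 74.

74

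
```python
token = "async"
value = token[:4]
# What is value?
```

token has length 5. The slice token[:4] selects indices [0, 1, 2, 3] (0->'a', 1->'s', 2->'y', 3->'n'), giving 'asyn'.

'asyn'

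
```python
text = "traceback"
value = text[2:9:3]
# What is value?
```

text has length 9. The slice text[2:9:3] selects indices [2, 5, 8] (2->'a', 5->'b', 8->'k'), giving 'abk'.

'abk'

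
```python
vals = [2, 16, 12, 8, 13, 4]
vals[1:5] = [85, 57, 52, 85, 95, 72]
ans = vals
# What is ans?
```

vals starts as [2, 16, 12, 8, 13, 4] (length 6). The slice vals[1:5] covers indices [1, 2, 3, 4] with values [16, 12, 8, 13]. Replacing that slice with [85, 57, 52, 85, 95, 72] (different length) produces [2, 85, 57, 52, 85, 95, 72, 4].

[2, 85, 57, 52, 85, 95, 72, 4]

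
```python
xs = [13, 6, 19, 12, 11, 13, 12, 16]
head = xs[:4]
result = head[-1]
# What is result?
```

xs has length 8. The slice xs[:4] selects indices [0, 1, 2, 3] (0->13, 1->6, 2->19, 3->12), giving [13, 6, 19, 12]. So head = [13, 6, 19, 12]. Then head[-1] = 12.

12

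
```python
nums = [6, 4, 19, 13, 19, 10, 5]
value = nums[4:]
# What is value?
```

nums has length 7. The slice nums[4:] selects indices [4, 5, 6] (4->19, 5->10, 6->5), giving [19, 10, 5].

[19, 10, 5]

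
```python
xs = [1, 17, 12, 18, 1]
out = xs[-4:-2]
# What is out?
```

xs has length 5. The slice xs[-4:-2] selects indices [1, 2] (1->17, 2->12), giving [17, 12].

[17, 12]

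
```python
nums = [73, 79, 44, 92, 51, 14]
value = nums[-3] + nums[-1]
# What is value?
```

nums has length 6. Negative index -3 maps to positive index 6 + (-3) = 3. nums[3] = 92.
nums has length 6. Negative index -1 maps to positive index 6 + (-1) = 5. nums[5] = 14.
Sum: 92 + 14 = 106.

106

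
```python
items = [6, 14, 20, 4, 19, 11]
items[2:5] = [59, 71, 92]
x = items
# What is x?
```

items starts as [6, 14, 20, 4, 19, 11] (length 6). The slice items[2:5] covers indices [2, 3, 4] with values [20, 4, 19]. Replacing that slice with [59, 71, 92] (same length) produces [6, 14, 59, 71, 92, 11].

[6, 14, 59, 71, 92, 11]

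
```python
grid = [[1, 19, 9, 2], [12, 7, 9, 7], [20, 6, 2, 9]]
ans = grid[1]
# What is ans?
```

grid has 3 rows. Row 1 is [12, 7, 9, 7].

[12, 7, 9, 7]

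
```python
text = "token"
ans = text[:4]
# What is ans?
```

text has length 5. The slice text[:4] selects indices [0, 1, 2, 3] (0->'t', 1->'o', 2->'k', 3->'e'), giving 'toke'.

'toke'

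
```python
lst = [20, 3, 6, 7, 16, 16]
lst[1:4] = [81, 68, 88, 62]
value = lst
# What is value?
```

lst starts as [20, 3, 6, 7, 16, 16] (length 6). The slice lst[1:4] covers indices [1, 2, 3] with values [3, 6, 7]. Replacing that slice with [81, 68, 88, 62] (different length) produces [20, 81, 68, 88, 62, 16, 16].

[20, 81, 68, 88, 62, 16, 16]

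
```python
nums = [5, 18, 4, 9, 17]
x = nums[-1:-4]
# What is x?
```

nums has length 5. The slice nums[-1:-4] resolves to an empty index range, so the result is [].

[]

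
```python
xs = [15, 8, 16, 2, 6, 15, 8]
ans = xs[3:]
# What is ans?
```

xs has length 7. The slice xs[3:] selects indices [3, 4, 5, 6] (3->2, 4->6, 5->15, 6->8), giving [2, 6, 15, 8].

[2, 6, 15, 8]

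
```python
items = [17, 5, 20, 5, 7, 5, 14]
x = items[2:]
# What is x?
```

items has length 7. The slice items[2:] selects indices [2, 3, 4, 5, 6] (2->20, 3->5, 4->7, 5->5, 6->14), giving [20, 5, 7, 5, 14].

[20, 5, 7, 5, 14]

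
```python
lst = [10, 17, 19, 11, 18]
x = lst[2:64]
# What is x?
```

lst has length 5. The slice lst[2:64] selects indices [2, 3, 4] (2->19, 3->11, 4->18), giving [19, 11, 18].

[19, 11, 18]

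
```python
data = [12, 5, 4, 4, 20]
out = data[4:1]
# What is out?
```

data has length 5. The slice data[4:1] resolves to an empty index range, so the result is [].

[]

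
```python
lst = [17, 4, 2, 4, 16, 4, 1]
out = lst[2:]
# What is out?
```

lst has length 7. The slice lst[2:] selects indices [2, 3, 4, 5, 6] (2->2, 3->4, 4->16, 5->4, 6->1), giving [2, 4, 16, 4, 1].

[2, 4, 16, 4, 1]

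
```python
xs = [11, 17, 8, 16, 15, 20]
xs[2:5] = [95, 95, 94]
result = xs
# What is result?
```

xs starts as [11, 17, 8, 16, 15, 20] (length 6). The slice xs[2:5] covers indices [2, 3, 4] with values [8, 16, 15]. Replacing that slice with [95, 95, 94] (same length) produces [11, 17, 95, 95, 94, 20].

[11, 17, 95, 95, 94, 20]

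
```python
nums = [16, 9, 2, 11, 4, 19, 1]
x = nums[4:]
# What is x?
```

nums has length 7. The slice nums[4:] selects indices [4, 5, 6] (4->4, 5->19, 6->1), giving [4, 19, 1].

[4, 19, 1]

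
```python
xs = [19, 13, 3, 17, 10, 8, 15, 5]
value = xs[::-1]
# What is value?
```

xs has length 8. The slice xs[::-1] selects indices [7, 6, 5, 4, 3, 2, 1, 0] (7->5, 6->15, 5->8, 4->10, 3->17, 2->3, 1->13, 0->19), giving [5, 15, 8, 10, 17, 3, 13, 19].

[5, 15, 8, 10, 17, 3, 13, 19]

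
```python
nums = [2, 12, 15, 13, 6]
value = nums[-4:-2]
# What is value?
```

nums has length 5. The slice nums[-4:-2] selects indices [1, 2] (1->12, 2->15), giving [12, 15].

[12, 15]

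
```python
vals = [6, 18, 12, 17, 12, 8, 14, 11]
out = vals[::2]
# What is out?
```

vals has length 8. The slice vals[::2] selects indices [0, 2, 4, 6] (0->6, 2->12, 4->12, 6->14), giving [6, 12, 12, 14].

[6, 12, 12, 14]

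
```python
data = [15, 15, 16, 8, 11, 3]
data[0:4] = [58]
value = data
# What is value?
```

data starts as [15, 15, 16, 8, 11, 3] (length 6). The slice data[0:4] covers indices [0, 1, 2, 3] with values [15, 15, 16, 8]. Replacing that slice with [58] (different length) produces [58, 11, 3].

[58, 11, 3]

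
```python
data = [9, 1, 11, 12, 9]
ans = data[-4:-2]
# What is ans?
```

data has length 5. The slice data[-4:-2] selects indices [1, 2] (1->1, 2->11), giving [1, 11].

[1, 11]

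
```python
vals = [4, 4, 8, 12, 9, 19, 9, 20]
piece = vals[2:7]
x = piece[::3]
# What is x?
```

vals has length 8. The slice vals[2:7] selects indices [2, 3, 4, 5, 6] (2->8, 3->12, 4->9, 5->19, 6->9), giving [8, 12, 9, 19, 9]. So piece = [8, 12, 9, 19, 9]. piece has length 5. The slice piece[::3] selects indices [0, 3] (0->8, 3->19), giving [8, 19].

[8, 19]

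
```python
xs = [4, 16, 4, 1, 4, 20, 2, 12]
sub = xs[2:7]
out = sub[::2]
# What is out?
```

xs has length 8. The slice xs[2:7] selects indices [2, 3, 4, 5, 6] (2->4, 3->1, 4->4, 5->20, 6->2), giving [4, 1, 4, 20, 2]. So sub = [4, 1, 4, 20, 2]. sub has length 5. The slice sub[::2] selects indices [0, 2, 4] (0->4, 2->4, 4->2), giving [4, 4, 2].

[4, 4, 2]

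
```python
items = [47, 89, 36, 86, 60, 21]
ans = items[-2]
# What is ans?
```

items has length 6. Negative index -2 maps to positive index 6 + (-2) = 4. items[4] = 60.

60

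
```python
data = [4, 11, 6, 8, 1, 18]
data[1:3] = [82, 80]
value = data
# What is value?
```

data starts as [4, 11, 6, 8, 1, 18] (length 6). The slice data[1:3] covers indices [1, 2] with values [11, 6]. Replacing that slice with [82, 80] (same length) produces [4, 82, 80, 8, 1, 18].

[4, 82, 80, 8, 1, 18]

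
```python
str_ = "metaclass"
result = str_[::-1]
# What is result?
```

str_ has length 9. The slice str_[::-1] selects indices [8, 7, 6, 5, 4, 3, 2, 1, 0] (8->'s', 7->'s', 6->'a', 5->'l', 4->'c', 3->'a', 2->'t', 1->'e', 0->'m'), giving 'ssalcatem'.

'ssalcatem'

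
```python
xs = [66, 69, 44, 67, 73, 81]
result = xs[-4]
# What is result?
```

xs has length 6. Negative index -4 maps to positive index 6 + (-4) = 2. xs[2] = 44.

44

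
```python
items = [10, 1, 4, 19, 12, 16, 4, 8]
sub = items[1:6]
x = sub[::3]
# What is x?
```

items has length 8. The slice items[1:6] selects indices [1, 2, 3, 4, 5] (1->1, 2->4, 3->19, 4->12, 5->16), giving [1, 4, 19, 12, 16]. So sub = [1, 4, 19, 12, 16]. sub has length 5. The slice sub[::3] selects indices [0, 3] (0->1, 3->12), giving [1, 12].

[1, 12]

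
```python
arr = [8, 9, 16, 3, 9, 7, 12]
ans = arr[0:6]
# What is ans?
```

arr has length 7. The slice arr[0:6] selects indices [0, 1, 2, 3, 4, 5] (0->8, 1->9, 2->16, 3->3, 4->9, 5->7), giving [8, 9, 16, 3, 9, 7].

[8, 9, 16, 3, 9, 7]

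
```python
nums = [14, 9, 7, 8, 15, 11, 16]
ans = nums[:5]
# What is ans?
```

nums has length 7. The slice nums[:5] selects indices [0, 1, 2, 3, 4] (0->14, 1->9, 2->7, 3->8, 4->15), giving [14, 9, 7, 8, 15].

[14, 9, 7, 8, 15]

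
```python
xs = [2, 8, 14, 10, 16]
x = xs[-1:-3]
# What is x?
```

xs has length 5. The slice xs[-1:-3] resolves to an empty index range, so the result is [].

[]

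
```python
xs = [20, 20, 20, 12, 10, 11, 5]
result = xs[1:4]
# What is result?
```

xs has length 7. The slice xs[1:4] selects indices [1, 2, 3] (1->20, 2->20, 3->12), giving [20, 20, 12].

[20, 20, 12]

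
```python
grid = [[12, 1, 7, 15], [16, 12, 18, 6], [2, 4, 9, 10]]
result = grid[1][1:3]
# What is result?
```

grid[1] = [16, 12, 18, 6]. grid[1] has length 4. The slice grid[1][1:3] selects indices [1, 2] (1->12, 2->18), giving [12, 18].

[12, 18]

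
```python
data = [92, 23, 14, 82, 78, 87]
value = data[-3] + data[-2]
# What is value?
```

data has length 6. Negative index -3 maps to positive index 6 + (-3) = 3. data[3] = 82.
data has length 6. Negative index -2 maps to positive index 6 + (-2) = 4. data[4] = 78.
Sum: 82 + 78 = 160.

160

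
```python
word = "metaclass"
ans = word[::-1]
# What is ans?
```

word has length 9. The slice word[::-1] selects indices [8, 7, 6, 5, 4, 3, 2, 1, 0] (8->'s', 7->'s', 6->'a', 5->'l', 4->'c', 3->'a', 2->'t', 1->'e', 0->'m'), giving 'ssalcatem'.

'ssalcatem'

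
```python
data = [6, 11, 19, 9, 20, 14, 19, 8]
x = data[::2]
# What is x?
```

data has length 8. The slice data[::2] selects indices [0, 2, 4, 6] (0->6, 2->19, 4->20, 6->19), giving [6, 19, 20, 19].

[6, 19, 20, 19]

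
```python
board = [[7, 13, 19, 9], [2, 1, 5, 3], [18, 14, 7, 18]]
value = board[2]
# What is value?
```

board has 3 rows. Row 2 is [18, 14, 7, 18].

[18, 14, 7, 18]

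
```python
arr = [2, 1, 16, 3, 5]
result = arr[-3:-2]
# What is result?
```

arr has length 5. The slice arr[-3:-2] selects indices [2] (2->16), giving [16].

[16]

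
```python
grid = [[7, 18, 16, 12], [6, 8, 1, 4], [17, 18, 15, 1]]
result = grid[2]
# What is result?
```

grid has 3 rows. Row 2 is [17, 18, 15, 1].

[17, 18, 15, 1]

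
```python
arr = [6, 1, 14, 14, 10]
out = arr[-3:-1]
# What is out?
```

arr has length 5. The slice arr[-3:-1] selects indices [2, 3] (2->14, 3->14), giving [14, 14].

[14, 14]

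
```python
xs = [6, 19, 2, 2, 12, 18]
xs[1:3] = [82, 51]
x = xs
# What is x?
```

xs starts as [6, 19, 2, 2, 12, 18] (length 6). The slice xs[1:3] covers indices [1, 2] with values [19, 2]. Replacing that slice with [82, 51] (same length) produces [6, 82, 51, 2, 12, 18].

[6, 82, 51, 2, 12, 18]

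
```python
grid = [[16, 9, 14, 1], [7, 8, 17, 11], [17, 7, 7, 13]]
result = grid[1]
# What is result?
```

grid has 3 rows. Row 1 is [7, 8, 17, 11].

[7, 8, 17, 11]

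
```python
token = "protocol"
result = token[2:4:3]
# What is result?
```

token has length 8. The slice token[2:4:3] selects indices [2] (2->'o'), giving 'o'.

'o'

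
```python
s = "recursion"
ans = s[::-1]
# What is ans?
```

s has length 9. The slice s[::-1] selects indices [8, 7, 6, 5, 4, 3, 2, 1, 0] (8->'n', 7->'o', 6->'i', 5->'s', 4->'r', 3->'u', 2->'c', 1->'e', 0->'r'), giving 'noisrucer'.

'noisrucer'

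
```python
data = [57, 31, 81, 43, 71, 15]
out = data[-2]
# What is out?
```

data has length 6. Negative index -2 maps to positive index 6 + (-2) = 4. data[4] = 71.

71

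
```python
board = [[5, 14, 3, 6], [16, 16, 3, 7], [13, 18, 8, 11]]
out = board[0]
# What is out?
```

board has 3 rows. Row 0 is [5, 14, 3, 6].

[5, 14, 3, 6]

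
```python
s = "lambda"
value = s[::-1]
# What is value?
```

s has length 6. The slice s[::-1] selects indices [5, 4, 3, 2, 1, 0] (5->'a', 4->'d', 3->'b', 2->'m', 1->'a', 0->'l'), giving 'adbmal'.

'adbmal'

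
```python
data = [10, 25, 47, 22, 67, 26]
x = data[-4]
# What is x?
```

data has length 6. Negative index -4 maps to positive index 6 + (-4) = 2. data[2] = 47.

47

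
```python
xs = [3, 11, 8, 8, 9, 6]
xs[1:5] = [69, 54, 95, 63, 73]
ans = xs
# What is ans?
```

xs starts as [3, 11, 8, 8, 9, 6] (length 6). The slice xs[1:5] covers indices [1, 2, 3, 4] with values [11, 8, 8, 9]. Replacing that slice with [69, 54, 95, 63, 73] (different length) produces [3, 69, 54, 95, 63, 73, 6].

[3, 69, 54, 95, 63, 73, 6]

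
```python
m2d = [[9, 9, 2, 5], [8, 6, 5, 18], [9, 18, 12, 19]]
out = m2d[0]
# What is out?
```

m2d has 3 rows. Row 0 is [9, 9, 2, 5].

[9, 9, 2, 5]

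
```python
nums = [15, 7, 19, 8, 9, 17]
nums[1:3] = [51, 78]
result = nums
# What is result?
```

nums starts as [15, 7, 19, 8, 9, 17] (length 6). The slice nums[1:3] covers indices [1, 2] with values [7, 19]. Replacing that slice with [51, 78] (same length) produces [15, 51, 78, 8, 9, 17].

[15, 51, 78, 8, 9, 17]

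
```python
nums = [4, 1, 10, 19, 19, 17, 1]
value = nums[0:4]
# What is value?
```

nums has length 7. The slice nums[0:4] selects indices [0, 1, 2, 3] (0->4, 1->1, 2->10, 3->19), giving [4, 1, 10, 19].

[4, 1, 10, 19]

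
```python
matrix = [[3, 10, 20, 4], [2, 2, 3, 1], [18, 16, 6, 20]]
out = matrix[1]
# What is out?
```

matrix has 3 rows. Row 1 is [2, 2, 3, 1].

[2, 2, 3, 1]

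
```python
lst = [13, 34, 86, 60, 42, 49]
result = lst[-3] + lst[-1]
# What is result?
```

lst has length 6. Negative index -3 maps to positive index 6 + (-3) = 3. lst[3] = 60.
lst has length 6. Negative index -1 maps to positive index 6 + (-1) = 5. lst[5] = 49.
Sum: 60 + 49 = 109.

109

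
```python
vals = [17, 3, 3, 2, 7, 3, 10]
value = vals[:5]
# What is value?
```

vals has length 7. The slice vals[:5] selects indices [0, 1, 2, 3, 4] (0->17, 1->3, 2->3, 3->2, 4->7), giving [17, 3, 3, 2, 7].

[17, 3, 3, 2, 7]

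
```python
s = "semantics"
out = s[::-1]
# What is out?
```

s has length 9. The slice s[::-1] selects indices [8, 7, 6, 5, 4, 3, 2, 1, 0] (8->'s', 7->'c', 6->'i', 5->'t', 4->'n', 3->'a', 2->'m', 1->'e', 0->'s'), giving 'scitnames'.

'scitnames'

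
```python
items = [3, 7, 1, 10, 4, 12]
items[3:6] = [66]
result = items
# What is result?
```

items starts as [3, 7, 1, 10, 4, 12] (length 6). The slice items[3:6] covers indices [3, 4, 5] with values [10, 4, 12]. Replacing that slice with [66] (different length) produces [3, 7, 1, 66].

[3, 7, 1, 66]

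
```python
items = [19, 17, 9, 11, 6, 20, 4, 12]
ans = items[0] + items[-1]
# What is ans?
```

items has length 8. items[0] = 19.
items has length 8. Negative index -1 maps to positive index 8 + (-1) = 7. items[7] = 12.
Sum: 19 + 12 = 31.

31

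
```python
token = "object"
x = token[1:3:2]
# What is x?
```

token has length 6. The slice token[1:3:2] selects indices [1] (1->'b'), giving 'b'.

'b'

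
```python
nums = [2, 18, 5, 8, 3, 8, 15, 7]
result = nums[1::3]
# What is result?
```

nums has length 8. The slice nums[1::3] selects indices [1, 4, 7] (1->18, 4->3, 7->7), giving [18, 3, 7].

[18, 3, 7]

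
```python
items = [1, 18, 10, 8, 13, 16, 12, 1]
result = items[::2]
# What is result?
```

items has length 8. The slice items[::2] selects indices [0, 2, 4, 6] (0->1, 2->10, 4->13, 6->12), giving [1, 10, 13, 12].

[1, 10, 13, 12]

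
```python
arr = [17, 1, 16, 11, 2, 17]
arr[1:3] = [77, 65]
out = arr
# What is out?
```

arr starts as [17, 1, 16, 11, 2, 17] (length 6). The slice arr[1:3] covers indices [1, 2] with values [1, 16]. Replacing that slice with [77, 65] (same length) produces [17, 77, 65, 11, 2, 17].

[17, 77, 65, 11, 2, 17]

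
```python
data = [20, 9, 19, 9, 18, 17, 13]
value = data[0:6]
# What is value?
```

data has length 7. The slice data[0:6] selects indices [0, 1, 2, 3, 4, 5] (0->20, 1->9, 2->19, 3->9, 4->18, 5->17), giving [20, 9, 19, 9, 18, 17].

[20, 9, 19, 9, 18, 17]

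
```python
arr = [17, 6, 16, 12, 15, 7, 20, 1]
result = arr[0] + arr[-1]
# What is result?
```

arr has length 8. arr[0] = 17.
arr has length 8. Negative index -1 maps to positive index 8 + (-1) = 7. arr[7] = 1.
Sum: 17 + 1 = 18.

18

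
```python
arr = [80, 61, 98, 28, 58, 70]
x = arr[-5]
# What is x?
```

arr has length 6. Negative index -5 maps to positive index 6 + (-5) = 1. arr[1] = 61.

61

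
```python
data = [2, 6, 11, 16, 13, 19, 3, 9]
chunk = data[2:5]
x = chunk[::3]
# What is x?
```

data has length 8. The slice data[2:5] selects indices [2, 3, 4] (2->11, 3->16, 4->13), giving [11, 16, 13]. So chunk = [11, 16, 13]. chunk has length 3. The slice chunk[::3] selects indices [0] (0->11), giving [11].

[11]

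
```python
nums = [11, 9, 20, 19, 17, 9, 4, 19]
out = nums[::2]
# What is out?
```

nums has length 8. The slice nums[::2] selects indices [0, 2, 4, 6] (0->11, 2->20, 4->17, 6->4), giving [11, 20, 17, 4].

[11, 20, 17, 4]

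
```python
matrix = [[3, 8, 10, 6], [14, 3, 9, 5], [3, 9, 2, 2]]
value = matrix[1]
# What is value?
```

matrix has 3 rows. Row 1 is [14, 3, 9, 5].

[14, 3, 9, 5]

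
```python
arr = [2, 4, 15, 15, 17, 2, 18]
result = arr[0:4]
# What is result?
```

arr has length 7. The slice arr[0:4] selects indices [0, 1, 2, 3] (0->2, 1->4, 2->15, 3->15), giving [2, 4, 15, 15].

[2, 4, 15, 15]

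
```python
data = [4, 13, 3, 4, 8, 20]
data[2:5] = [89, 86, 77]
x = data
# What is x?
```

data starts as [4, 13, 3, 4, 8, 20] (length 6). The slice data[2:5] covers indices [2, 3, 4] with values [3, 4, 8]. Replacing that slice with [89, 86, 77] (same length) produces [4, 13, 89, 86, 77, 20].

[4, 13, 89, 86, 77, 20]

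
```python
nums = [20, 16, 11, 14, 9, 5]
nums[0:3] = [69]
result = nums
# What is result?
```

nums starts as [20, 16, 11, 14, 9, 5] (length 6). The slice nums[0:3] covers indices [0, 1, 2] with values [20, 16, 11]. Replacing that slice with [69] (different length) produces [69, 14, 9, 5].

[69, 14, 9, 5]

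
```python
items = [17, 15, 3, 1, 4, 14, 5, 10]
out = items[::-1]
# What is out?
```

items has length 8. The slice items[::-1] selects indices [7, 6, 5, 4, 3, 2, 1, 0] (7->10, 6->5, 5->14, 4->4, 3->1, 2->3, 1->15, 0->17), giving [10, 5, 14, 4, 1, 3, 15, 17].

[10, 5, 14, 4, 1, 3, 15, 17]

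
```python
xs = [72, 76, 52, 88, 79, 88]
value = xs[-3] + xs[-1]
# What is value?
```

xs has length 6. Negative index -3 maps to positive index 6 + (-3) = 3. xs[3] = 88.
xs has length 6. Negative index -1 maps to positive index 6 + (-1) = 5. xs[5] = 88.
Sum: 88 + 88 = 176.

176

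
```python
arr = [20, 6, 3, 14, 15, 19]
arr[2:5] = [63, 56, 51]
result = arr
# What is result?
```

arr starts as [20, 6, 3, 14, 15, 19] (length 6). The slice arr[2:5] covers indices [2, 3, 4] with values [3, 14, 15]. Replacing that slice with [63, 56, 51] (same length) produces [20, 6, 63, 56, 51, 19].

[20, 6, 63, 56, 51, 19]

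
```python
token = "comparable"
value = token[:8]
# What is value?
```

token has length 10. The slice token[:8] selects indices [0, 1, 2, 3, 4, 5, 6, 7] (0->'c', 1->'o', 2->'m', 3->'p', 4->'a', 5->'r', 6->'a', 7->'b'), giving 'comparab'.

'comparab'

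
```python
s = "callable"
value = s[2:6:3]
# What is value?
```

s has length 8. The slice s[2:6:3] selects indices [2, 5] (2->'l', 5->'b'), giving 'lb'.

'lb'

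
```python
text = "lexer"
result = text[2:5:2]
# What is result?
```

text has length 5. The slice text[2:5:2] selects indices [2, 4] (2->'x', 4->'r'), giving 'xr'.

'xr'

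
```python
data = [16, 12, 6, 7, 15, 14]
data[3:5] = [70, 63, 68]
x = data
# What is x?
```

data starts as [16, 12, 6, 7, 15, 14] (length 6). The slice data[3:5] covers indices [3, 4] with values [7, 15]. Replacing that slice with [70, 63, 68] (different length) produces [16, 12, 6, 70, 63, 68, 14].

[16, 12, 6, 70, 63, 68, 14]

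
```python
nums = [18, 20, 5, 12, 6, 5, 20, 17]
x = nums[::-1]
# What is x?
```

nums has length 8. The slice nums[::-1] selects indices [7, 6, 5, 4, 3, 2, 1, 0] (7->17, 6->20, 5->5, 4->6, 3->12, 2->5, 1->20, 0->18), giving [17, 20, 5, 6, 12, 5, 20, 18].

[17, 20, 5, 6, 12, 5, 20, 18]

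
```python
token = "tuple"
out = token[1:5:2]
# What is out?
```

token has length 5. The slice token[1:5:2] selects indices [1, 3] (1->'u', 3->'l'), giving 'ul'.

'ul'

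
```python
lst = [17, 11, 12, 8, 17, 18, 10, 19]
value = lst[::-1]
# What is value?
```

lst has length 8. The slice lst[::-1] selects indices [7, 6, 5, 4, 3, 2, 1, 0] (7->19, 6->10, 5->18, 4->17, 3->8, 2->12, 1->11, 0->17), giving [19, 10, 18, 17, 8, 12, 11, 17].

[19, 10, 18, 17, 8, 12, 11, 17]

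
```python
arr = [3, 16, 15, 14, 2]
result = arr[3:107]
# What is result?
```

arr has length 5. The slice arr[3:107] selects indices [3, 4] (3->14, 4->2), giving [14, 2].

[14, 2]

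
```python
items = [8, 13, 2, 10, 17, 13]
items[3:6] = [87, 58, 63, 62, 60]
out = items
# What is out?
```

items starts as [8, 13, 2, 10, 17, 13] (length 6). The slice items[3:6] covers indices [3, 4, 5] with values [10, 17, 13]. Replacing that slice with [87, 58, 63, 62, 60] (different length) produces [8, 13, 2, 87, 58, 63, 62, 60].

[8, 13, 2, 87, 58, 63, 62, 60]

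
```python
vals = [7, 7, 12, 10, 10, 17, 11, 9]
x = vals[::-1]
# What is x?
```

vals has length 8. The slice vals[::-1] selects indices [7, 6, 5, 4, 3, 2, 1, 0] (7->9, 6->11, 5->17, 4->10, 3->10, 2->12, 1->7, 0->7), giving [9, 11, 17, 10, 10, 12, 7, 7].

[9, 11, 17, 10, 10, 12, 7, 7]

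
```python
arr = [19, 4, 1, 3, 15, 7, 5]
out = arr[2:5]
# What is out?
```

arr has length 7. The slice arr[2:5] selects indices [2, 3, 4] (2->1, 3->3, 4->15), giving [1, 3, 15].

[1, 3, 15]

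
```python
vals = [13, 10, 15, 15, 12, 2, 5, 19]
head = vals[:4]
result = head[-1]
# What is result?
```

vals has length 8. The slice vals[:4] selects indices [0, 1, 2, 3] (0->13, 1->10, 2->15, 3->15), giving [13, 10, 15, 15]. So head = [13, 10, 15, 15]. Then head[-1] = 15.

15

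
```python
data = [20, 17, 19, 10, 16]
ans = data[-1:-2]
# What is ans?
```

data has length 5. The slice data[-1:-2] resolves to an empty index range, so the result is [].

[]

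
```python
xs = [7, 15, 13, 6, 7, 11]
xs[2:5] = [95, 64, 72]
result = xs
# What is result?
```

xs starts as [7, 15, 13, 6, 7, 11] (length 6). The slice xs[2:5] covers indices [2, 3, 4] with values [13, 6, 7]. Replacing that slice with [95, 64, 72] (same length) produces [7, 15, 95, 64, 72, 11].

[7, 15, 95, 64, 72, 11]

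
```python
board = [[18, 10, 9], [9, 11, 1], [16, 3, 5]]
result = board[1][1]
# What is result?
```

board[1] = [9, 11, 1]. Taking column 1 of that row yields 11.

11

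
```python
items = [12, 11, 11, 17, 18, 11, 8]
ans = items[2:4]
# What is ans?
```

items has length 7. The slice items[2:4] selects indices [2, 3] (2->11, 3->17), giving [11, 17].

[11, 17]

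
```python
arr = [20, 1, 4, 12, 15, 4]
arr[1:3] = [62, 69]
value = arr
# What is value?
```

arr starts as [20, 1, 4, 12, 15, 4] (length 6). The slice arr[1:3] covers indices [1, 2] with values [1, 4]. Replacing that slice with [62, 69] (same length) produces [20, 62, 69, 12, 15, 4].

[20, 62, 69, 12, 15, 4]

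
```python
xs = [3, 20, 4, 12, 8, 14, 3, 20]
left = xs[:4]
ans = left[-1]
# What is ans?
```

xs has length 8. The slice xs[:4] selects indices [0, 1, 2, 3] (0->3, 1->20, 2->4, 3->12), giving [3, 20, 4, 12]. So left = [3, 20, 4, 12]. Then left[-1] = 12.

12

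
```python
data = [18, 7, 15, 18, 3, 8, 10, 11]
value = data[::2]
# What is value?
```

data has length 8. The slice data[::2] selects indices [0, 2, 4, 6] (0->18, 2->15, 4->3, 6->10), giving [18, 15, 3, 10].

[18, 15, 3, 10]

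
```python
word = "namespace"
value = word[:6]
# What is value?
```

word has length 9. The slice word[:6] selects indices [0, 1, 2, 3, 4, 5] (0->'n', 1->'a', 2->'m', 3->'e', 4->'s', 5->'p'), giving 'namesp'.

'namesp'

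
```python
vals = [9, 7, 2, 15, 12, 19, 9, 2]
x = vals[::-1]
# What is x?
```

vals has length 8. The slice vals[::-1] selects indices [7, 6, 5, 4, 3, 2, 1, 0] (7->2, 6->9, 5->19, 4->12, 3->15, 2->2, 1->7, 0->9), giving [2, 9, 19, 12, 15, 2, 7, 9].

[2, 9, 19, 12, 15, 2, 7, 9]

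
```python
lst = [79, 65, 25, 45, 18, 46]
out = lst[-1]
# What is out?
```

lst has length 6. Negative index -1 maps to positive index 6 + (-1) = 5. lst[5] = 46.

46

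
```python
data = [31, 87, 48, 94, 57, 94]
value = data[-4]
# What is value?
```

data has length 6. Negative index -4 maps to positive index 6 + (-4) = 2. data[2] = 48.

48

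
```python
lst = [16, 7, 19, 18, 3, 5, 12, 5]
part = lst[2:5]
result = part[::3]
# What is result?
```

lst has length 8. The slice lst[2:5] selects indices [2, 3, 4] (2->19, 3->18, 4->3), giving [19, 18, 3]. So part = [19, 18, 3]. part has length 3. The slice part[::3] selects indices [0] (0->19), giving [19].

[19]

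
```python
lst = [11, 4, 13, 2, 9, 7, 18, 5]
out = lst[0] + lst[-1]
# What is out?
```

lst has length 8. lst[0] = 11.
lst has length 8. Negative index -1 maps to positive index 8 + (-1) = 7. lst[7] = 5.
Sum: 11 + 5 = 16.

16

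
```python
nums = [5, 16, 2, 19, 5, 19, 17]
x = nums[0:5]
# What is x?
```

nums has length 7. The slice nums[0:5] selects indices [0, 1, 2, 3, 4] (0->5, 1->16, 2->2, 3->19, 4->5), giving [5, 16, 2, 19, 5].

[5, 16, 2, 19, 5]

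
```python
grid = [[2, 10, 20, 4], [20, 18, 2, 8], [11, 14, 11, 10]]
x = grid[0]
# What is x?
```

grid has 3 rows. Row 0 is [2, 10, 20, 4].

[2, 10, 20, 4]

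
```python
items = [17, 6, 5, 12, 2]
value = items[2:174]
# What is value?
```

items has length 5. The slice items[2:174] selects indices [2, 3, 4] (2->5, 3->12, 4->2), giving [5, 12, 2].

[5, 12, 2]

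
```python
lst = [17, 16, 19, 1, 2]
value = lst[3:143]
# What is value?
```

lst has length 5. The slice lst[3:143] selects indices [3, 4] (3->1, 4->2), giving [1, 2].

[1, 2]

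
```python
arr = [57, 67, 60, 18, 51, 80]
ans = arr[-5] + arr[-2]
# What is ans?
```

arr has length 6. Negative index -5 maps to positive index 6 + (-5) = 1. arr[1] = 67.
arr has length 6. Negative index -2 maps to positive index 6 + (-2) = 4. arr[4] = 51.
Sum: 67 + 51 = 118.

118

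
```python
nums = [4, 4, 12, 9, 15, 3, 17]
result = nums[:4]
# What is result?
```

nums has length 7. The slice nums[:4] selects indices [0, 1, 2, 3] (0->4, 1->4, 2->12, 3->9), giving [4, 4, 12, 9].

[4, 4, 12, 9]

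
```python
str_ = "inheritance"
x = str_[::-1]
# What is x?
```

str_ has length 11. The slice str_[::-1] selects indices [10, 9, 8, 7, 6, 5, 4, 3, 2, 1, 0] (10->'e', 9->'c', 8->'n', 7->'a', 6->'t', 5->'i', 4->'r', 3->'e', 2->'h', 1->'n', 0->'i'), giving 'ecnatirehni'.

'ecnatirehni'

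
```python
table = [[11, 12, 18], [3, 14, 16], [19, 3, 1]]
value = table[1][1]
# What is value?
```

table[1] = [3, 14, 16]. Taking column 1 of that row yields 14.

14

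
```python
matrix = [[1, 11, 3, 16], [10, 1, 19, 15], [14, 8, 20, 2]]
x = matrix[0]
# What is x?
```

matrix has 3 rows. Row 0 is [1, 11, 3, 16].

[1, 11, 3, 16]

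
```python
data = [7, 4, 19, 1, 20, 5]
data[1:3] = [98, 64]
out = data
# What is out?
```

data starts as [7, 4, 19, 1, 20, 5] (length 6). The slice data[1:3] covers indices [1, 2] with values [4, 19]. Replacing that slice with [98, 64] (same length) produces [7, 98, 64, 1, 20, 5].

[7, 98, 64, 1, 20, 5]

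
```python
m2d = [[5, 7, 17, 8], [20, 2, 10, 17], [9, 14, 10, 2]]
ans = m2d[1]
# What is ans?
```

m2d has 3 rows. Row 1 is [20, 2, 10, 17].

[20, 2, 10, 17]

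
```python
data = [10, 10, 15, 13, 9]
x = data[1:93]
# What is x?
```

data has length 5. The slice data[1:93] selects indices [1, 2, 3, 4] (1->10, 2->15, 3->13, 4->9), giving [10, 15, 13, 9].

[10, 15, 13, 9]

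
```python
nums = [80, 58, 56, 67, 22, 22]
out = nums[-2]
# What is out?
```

nums has length 6. Negative index -2 maps to positive index 6 + (-2) = 4. nums[4] = 22.

22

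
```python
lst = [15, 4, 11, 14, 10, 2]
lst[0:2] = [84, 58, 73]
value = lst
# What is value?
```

lst starts as [15, 4, 11, 14, 10, 2] (length 6). The slice lst[0:2] covers indices [0, 1] with values [15, 4]. Replacing that slice with [84, 58, 73] (different length) produces [84, 58, 73, 11, 14, 10, 2].

[84, 58, 73, 11, 14, 10, 2]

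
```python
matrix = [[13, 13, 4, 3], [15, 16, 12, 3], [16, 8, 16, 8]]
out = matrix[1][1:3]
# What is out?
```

matrix[1] = [15, 16, 12, 3]. matrix[1] has length 4. The slice matrix[1][1:3] selects indices [1, 2] (1->16, 2->12), giving [16, 12].

[16, 12]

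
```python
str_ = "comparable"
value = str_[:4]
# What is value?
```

str_ has length 10. The slice str_[:4] selects indices [0, 1, 2, 3] (0->'c', 1->'o', 2->'m', 3->'p'), giving 'comp'.

'comp'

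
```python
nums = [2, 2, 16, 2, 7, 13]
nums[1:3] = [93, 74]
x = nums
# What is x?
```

nums starts as [2, 2, 16, 2, 7, 13] (length 6). The slice nums[1:3] covers indices [1, 2] with values [2, 16]. Replacing that slice with [93, 74] (same length) produces [2, 93, 74, 2, 7, 13].

[2, 93, 74, 2, 7, 13]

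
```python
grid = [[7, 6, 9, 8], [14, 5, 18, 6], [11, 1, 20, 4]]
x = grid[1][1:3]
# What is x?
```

grid[1] = [14, 5, 18, 6]. grid[1] has length 4. The slice grid[1][1:3] selects indices [1, 2] (1->5, 2->18), giving [5, 18].

[5, 18]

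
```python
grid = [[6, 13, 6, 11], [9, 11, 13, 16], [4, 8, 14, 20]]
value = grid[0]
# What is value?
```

grid has 3 rows. Row 0 is [6, 13, 6, 11].

[6, 13, 6, 11]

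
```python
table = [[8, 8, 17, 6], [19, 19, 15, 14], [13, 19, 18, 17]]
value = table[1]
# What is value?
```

table has 3 rows. Row 1 is [19, 19, 15, 14].

[19, 19, 15, 14]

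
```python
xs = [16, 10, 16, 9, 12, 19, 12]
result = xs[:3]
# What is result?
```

xs has length 7. The slice xs[:3] selects indices [0, 1, 2] (0->16, 1->10, 2->16), giving [16, 10, 16].

[16, 10, 16]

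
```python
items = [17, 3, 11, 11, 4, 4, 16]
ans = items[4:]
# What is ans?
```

items has length 7. The slice items[4:] selects indices [4, 5, 6] (4->4, 5->4, 6->16), giving [4, 4, 16].

[4, 4, 16]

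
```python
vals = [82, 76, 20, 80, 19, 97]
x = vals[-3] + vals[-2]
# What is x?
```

vals has length 6. Negative index -3 maps to positive index 6 + (-3) = 3. vals[3] = 80.
vals has length 6. Negative index -2 maps to positive index 6 + (-2) = 4. vals[4] = 19.
Sum: 80 + 19 = 99.

99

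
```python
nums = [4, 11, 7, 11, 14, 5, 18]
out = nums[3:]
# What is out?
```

nums has length 7. The slice nums[3:] selects indices [3, 4, 5, 6] (3->11, 4->14, 5->5, 6->18), giving [11, 14, 5, 18].

[11, 14, 5, 18]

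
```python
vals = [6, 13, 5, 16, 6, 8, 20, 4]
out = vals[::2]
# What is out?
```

vals has length 8. The slice vals[::2] selects indices [0, 2, 4, 6] (0->6, 2->5, 4->6, 6->20), giving [6, 5, 6, 20].

[6, 5, 6, 20]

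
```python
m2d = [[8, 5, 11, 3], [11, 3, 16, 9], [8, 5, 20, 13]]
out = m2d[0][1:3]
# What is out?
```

m2d[0] = [8, 5, 11, 3]. m2d[0] has length 4. The slice m2d[0][1:3] selects indices [1, 2] (1->5, 2->11), giving [5, 11].

[5, 11]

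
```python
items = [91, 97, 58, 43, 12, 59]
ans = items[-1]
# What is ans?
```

items has length 6. Negative index -1 maps to positive index 6 + (-1) = 5. items[5] = 59.

59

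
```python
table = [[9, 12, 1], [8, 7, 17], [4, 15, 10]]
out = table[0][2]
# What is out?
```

table[0] = [9, 12, 1]. Taking column 2 of that row yields 1.

1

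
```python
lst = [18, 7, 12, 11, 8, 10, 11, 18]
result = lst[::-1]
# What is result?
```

lst has length 8. The slice lst[::-1] selects indices [7, 6, 5, 4, 3, 2, 1, 0] (7->18, 6->11, 5->10, 4->8, 3->11, 2->12, 1->7, 0->18), giving [18, 11, 10, 8, 11, 12, 7, 18].

[18, 11, 10, 8, 11, 12, 7, 18]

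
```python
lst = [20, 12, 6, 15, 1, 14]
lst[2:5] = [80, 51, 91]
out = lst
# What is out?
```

lst starts as [20, 12, 6, 15, 1, 14] (length 6). The slice lst[2:5] covers indices [2, 3, 4] with values [6, 15, 1]. Replacing that slice with [80, 51, 91] (same length) produces [20, 12, 80, 51, 91, 14].

[20, 12, 80, 51, 91, 14]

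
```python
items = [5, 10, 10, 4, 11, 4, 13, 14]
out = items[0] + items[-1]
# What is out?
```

items has length 8. items[0] = 5.
items has length 8. Negative index -1 maps to positive index 8 + (-1) = 7. items[7] = 14.
Sum: 5 + 14 = 19.

19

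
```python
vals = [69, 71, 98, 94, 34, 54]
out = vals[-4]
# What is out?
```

vals has length 6. Negative index -4 maps to positive index 6 + (-4) = 2. vals[2] = 98.

98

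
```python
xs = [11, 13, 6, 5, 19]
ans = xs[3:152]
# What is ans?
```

xs has length 5. The slice xs[3:152] selects indices [3, 4] (3->5, 4->19), giving [5, 19].

[5, 19]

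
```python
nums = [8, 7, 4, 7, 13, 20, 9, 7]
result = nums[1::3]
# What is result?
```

nums has length 8. The slice nums[1::3] selects indices [1, 4, 7] (1->7, 4->13, 7->7), giving [7, 13, 7].

[7, 13, 7]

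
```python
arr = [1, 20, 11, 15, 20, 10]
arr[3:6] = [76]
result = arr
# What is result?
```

arr starts as [1, 20, 11, 15, 20, 10] (length 6). The slice arr[3:6] covers indices [3, 4, 5] with values [15, 20, 10]. Replacing that slice with [76] (different length) produces [1, 20, 11, 76].

[1, 20, 11, 76]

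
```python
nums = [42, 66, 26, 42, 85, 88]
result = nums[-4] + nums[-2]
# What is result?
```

nums has length 6. Negative index -4 maps to positive index 6 + (-4) = 2. nums[2] = 26.
nums has length 6. Negative index -2 maps to positive index 6 + (-2) = 4. nums[4] = 85.
Sum: 26 + 85 = 111.

111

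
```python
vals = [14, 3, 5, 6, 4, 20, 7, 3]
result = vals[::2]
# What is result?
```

vals has length 8. The slice vals[::2] selects indices [0, 2, 4, 6] (0->14, 2->5, 4->4, 6->7), giving [14, 5, 4, 7].

[14, 5, 4, 7]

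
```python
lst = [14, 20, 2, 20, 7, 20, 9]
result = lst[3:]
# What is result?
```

lst has length 7. The slice lst[3:] selects indices [3, 4, 5, 6] (3->20, 4->7, 5->20, 6->9), giving [20, 7, 20, 9].

[20, 7, 20, 9]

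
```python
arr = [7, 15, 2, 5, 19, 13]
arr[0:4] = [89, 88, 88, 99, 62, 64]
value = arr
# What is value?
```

arr starts as [7, 15, 2, 5, 19, 13] (length 6). The slice arr[0:4] covers indices [0, 1, 2, 3] with values [7, 15, 2, 5]. Replacing that slice with [89, 88, 88, 99, 62, 64] (different length) produces [89, 88, 88, 99, 62, 64, 19, 13].

[89, 88, 88, 99, 62, 64, 19, 13]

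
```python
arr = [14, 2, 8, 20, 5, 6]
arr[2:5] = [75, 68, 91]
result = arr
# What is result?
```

arr starts as [14, 2, 8, 20, 5, 6] (length 6). The slice arr[2:5] covers indices [2, 3, 4] with values [8, 20, 5]. Replacing that slice with [75, 68, 91] (same length) produces [14, 2, 75, 68, 91, 6].

[14, 2, 75, 68, 91, 6]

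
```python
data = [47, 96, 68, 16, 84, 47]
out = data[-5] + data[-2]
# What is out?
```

data has length 6. Negative index -5 maps to positive index 6 + (-5) = 1. data[1] = 96.
data has length 6. Negative index -2 maps to positive index 6 + (-2) = 4. data[4] = 84.
Sum: 96 + 84 = 180.

180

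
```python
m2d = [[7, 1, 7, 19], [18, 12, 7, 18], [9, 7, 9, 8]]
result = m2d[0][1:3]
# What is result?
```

m2d[0] = [7, 1, 7, 19]. m2d[0] has length 4. The slice m2d[0][1:3] selects indices [1, 2] (1->1, 2->7), giving [1, 7].

[1, 7]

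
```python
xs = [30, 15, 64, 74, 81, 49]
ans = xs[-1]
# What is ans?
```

xs has length 6. Negative index -1 maps to positive index 6 + (-1) = 5. xs[5] = 49.

49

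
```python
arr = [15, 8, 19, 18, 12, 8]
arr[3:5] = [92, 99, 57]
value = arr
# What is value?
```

arr starts as [15, 8, 19, 18, 12, 8] (length 6). The slice arr[3:5] covers indices [3, 4] with values [18, 12]. Replacing that slice with [92, 99, 57] (different length) produces [15, 8, 19, 92, 99, 57, 8].

[15, 8, 19, 92, 99, 57, 8]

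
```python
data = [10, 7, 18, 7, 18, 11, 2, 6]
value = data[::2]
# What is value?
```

data has length 8. The slice data[::2] selects indices [0, 2, 4, 6] (0->10, 2->18, 4->18, 6->2), giving [10, 18, 18, 2].

[10, 18, 18, 2]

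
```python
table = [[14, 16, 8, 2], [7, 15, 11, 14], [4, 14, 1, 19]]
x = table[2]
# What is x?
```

table has 3 rows. Row 2 is [4, 14, 1, 19].

[4, 14, 1, 19]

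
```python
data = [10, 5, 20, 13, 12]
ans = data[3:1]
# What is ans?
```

data has length 5. The slice data[3:1] resolves to an empty index range, so the result is [].

[]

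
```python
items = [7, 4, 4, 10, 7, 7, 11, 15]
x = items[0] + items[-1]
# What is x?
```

items has length 8. items[0] = 7.
items has length 8. Negative index -1 maps to positive index 8 + (-1) = 7. items[7] = 15.
Sum: 7 + 15 = 22.

22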